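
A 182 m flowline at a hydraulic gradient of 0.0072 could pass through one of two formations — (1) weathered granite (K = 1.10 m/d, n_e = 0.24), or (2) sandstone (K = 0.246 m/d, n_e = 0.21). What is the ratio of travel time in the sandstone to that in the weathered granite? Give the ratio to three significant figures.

Unit 1 (weathered granite): v = 1.10×0.0072/0.24 = 0.03300 m/d, t = 182/0.03300 = 5515 d
Unit 2 (sandstone): v = 0.246×0.0072/0.21 = 0.008434 m/d, t = 182/0.008434 = 21580 d
t(sandstone) / t(weathered granite) = 21580/5515 = 3.91

3.91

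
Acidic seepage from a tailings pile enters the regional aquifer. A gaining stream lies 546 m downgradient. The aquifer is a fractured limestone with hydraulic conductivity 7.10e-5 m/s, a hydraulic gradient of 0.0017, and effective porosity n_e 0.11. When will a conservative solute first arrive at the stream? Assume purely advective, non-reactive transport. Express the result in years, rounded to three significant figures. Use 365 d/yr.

K = 7.10e-5 m/s × 86400 s/d = 6.134 m/d
q = Ki = 6.134 × 0.0017 = 0.01043 m/d
v_s = q/n_e = 0.01043/0.11 = 0.09480 m/d
t = L / v = 546 / 0.09480 = 5759 d
   = 5759 / 365 = 15.8 yr

15.8 years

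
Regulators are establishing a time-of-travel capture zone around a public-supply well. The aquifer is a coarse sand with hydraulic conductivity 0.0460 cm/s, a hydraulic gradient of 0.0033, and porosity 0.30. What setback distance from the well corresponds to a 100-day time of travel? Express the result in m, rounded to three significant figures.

K = 0.0460 cm/s × 864 = 39.74 m/d
q = Ki = 39.74 × 0.0033 = 0.1312 m/d
Average linear velocity = 0.1312 / 0.30 = 0.4372 m/d
L = v × T = 0.4372 × 100 = 43.72 m

43.7 m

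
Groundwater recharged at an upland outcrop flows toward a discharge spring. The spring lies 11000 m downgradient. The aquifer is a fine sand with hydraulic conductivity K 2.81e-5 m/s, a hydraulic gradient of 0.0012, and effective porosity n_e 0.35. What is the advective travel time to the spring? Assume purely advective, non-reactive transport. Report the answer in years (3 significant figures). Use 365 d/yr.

3620 years

K = 2.81e-5 m/s × 86400 s/d = 2.428 m/d
Specific discharge q = 2.428 × 0.0012 = 0.002913 m/d
Seepage velocity v = q / n = 0.002913 / 0.35 = 0.008324 m/d
t = L / v = 11000 / 0.008324 = 1.321e6 d
   = 1.321e6 / 365 = 3620 yr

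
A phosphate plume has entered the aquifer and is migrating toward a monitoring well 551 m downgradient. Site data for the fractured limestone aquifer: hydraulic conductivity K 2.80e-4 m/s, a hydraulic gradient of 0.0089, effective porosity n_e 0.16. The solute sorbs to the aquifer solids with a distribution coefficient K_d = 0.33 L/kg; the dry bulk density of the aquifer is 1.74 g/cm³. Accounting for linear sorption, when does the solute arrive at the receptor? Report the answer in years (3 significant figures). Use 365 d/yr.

5.15 years

K = 2.80e-4 m/s × 86400 s/d = 24.19 m/d
q = Ki = 24.19 × 0.0089 = 0.2153 m/d
v_s = q/n_e = 0.2153/0.16 = 1.346 m/d
Retardation R = 1 + ρ_b·K_d/n = 1 + 1.74×0.33/0.16 = 4.589
Contaminant velocity v_c = v/R = 1.346/4.589 = 0.2933 m/d
t = L/v_c = 551/0.2933 = 1879 d
   = 1879/365 = 5.15 yr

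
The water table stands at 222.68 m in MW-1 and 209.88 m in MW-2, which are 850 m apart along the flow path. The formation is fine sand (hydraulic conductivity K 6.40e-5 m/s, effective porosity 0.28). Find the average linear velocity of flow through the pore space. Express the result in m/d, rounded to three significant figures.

Hydraulic gradient i = (222.68 − 209.88) / 850 = 12.80 / 850 = 0.01506
K = 6.40e-5 m/s × 86400 s/d = 5.530 m/d
Darcy flux q = K·i = 5.530 × 0.01506 = 0.08327 m/d
Average linear velocity = 0.08327 / 0.28 = 0.2974 m/d

0.297 m/d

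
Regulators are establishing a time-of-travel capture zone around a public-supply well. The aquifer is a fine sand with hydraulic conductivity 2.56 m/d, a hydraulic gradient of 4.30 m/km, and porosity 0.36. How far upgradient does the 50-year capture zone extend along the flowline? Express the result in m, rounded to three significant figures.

558 m

Darcy flux q = K·i = 2.56 × 0.0043 = 0.01101 m/d
v_s = q/n_e = 0.01101/0.36 = 0.03058 m/d
T = 50 yr × 365 = 18250 d
L = v × T = 0.03058 × 18250 = 558.0 m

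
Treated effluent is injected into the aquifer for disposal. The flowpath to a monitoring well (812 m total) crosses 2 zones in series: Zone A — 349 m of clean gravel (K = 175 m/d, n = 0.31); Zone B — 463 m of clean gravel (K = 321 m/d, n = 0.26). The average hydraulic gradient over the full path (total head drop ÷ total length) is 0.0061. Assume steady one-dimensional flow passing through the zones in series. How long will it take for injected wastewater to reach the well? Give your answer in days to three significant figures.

159 days

For zones in series the flux q is common to all zones; the equivalent conductivity is the harmonic (thickness-weighted) mean, K_eq = L_total / Σ(L_j/K_j).
Σ(L/K) = 349/175 + 463/321 = 1.994 + 1.442 = 3.437 d
K_eq = L_total / Σ(L/K) = 812 / 3.437 = 236.3 m/d
q = K_eq · i = 236.3 × 0.0061 = 1.441 m/d (same in every zone)
Zone A: v = q/n = 1.441/0.31 = 4.649 m/d → t_A = 349/4.649 = 75.06 d
Zone B: v = q/n = 1.441/0.26 = 5.543 m/d → t_B = 463/5.543 = 83.52 d
Total t = 75.06 + 83.52 = 158.6 d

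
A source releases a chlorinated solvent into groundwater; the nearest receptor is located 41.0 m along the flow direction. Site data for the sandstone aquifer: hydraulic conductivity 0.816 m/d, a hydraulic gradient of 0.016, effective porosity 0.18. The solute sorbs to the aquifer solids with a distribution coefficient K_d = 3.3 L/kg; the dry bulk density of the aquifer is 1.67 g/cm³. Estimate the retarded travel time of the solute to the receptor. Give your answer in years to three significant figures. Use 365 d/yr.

q = Ki = 0.816 × 0.016 = 0.01306 m/d
v_s = q/n_e = 0.01306/0.18 = 0.07253 m/d
Retardation R = 1 + ρ_b·K_d/n = 1 + 1.67×3.3/0.18 = 31.62
Contaminant velocity v_c = v/R = 0.07253/31.62 = 0.002294 m/d
t = L/v_c = 41.0/0.002294 = 17870 d
   = 17870/365 = 49.0 yr

49.0 years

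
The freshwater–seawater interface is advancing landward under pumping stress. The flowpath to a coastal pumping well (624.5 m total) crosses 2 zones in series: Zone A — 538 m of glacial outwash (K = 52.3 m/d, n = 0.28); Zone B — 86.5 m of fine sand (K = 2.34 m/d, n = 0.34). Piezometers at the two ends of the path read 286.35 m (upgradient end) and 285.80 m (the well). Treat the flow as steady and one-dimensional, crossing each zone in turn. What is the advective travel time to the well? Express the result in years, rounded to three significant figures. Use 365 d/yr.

42.4 years

Total head drop ΔH = 286.35 − 285.80 = 0.55 m
Steady 1-D flow in series ⇒ the Darcy flux q is identical in every zone and the zone head losses add (resistances L/K in series).
Σ(L/K) = 538/52.3 + 86.5/2.34 = 10.29 + 36.97 = 47.25 d
q = ΔH / Σ(L/K) = 0.55 / 47.25 = 0.01164 m/d (same in every zone)
Zone A: v = q/n = 0.01164/0.28 = 0.04157 m/d → t_A = 538/0.04157 = 12940 d
Zone B: v = q/n = 0.01164/0.34 = 0.03423 m/d → t_B = 86.5/0.03423 = 2527 d
Total t = 12940 + 2527 = 15470 d
   = 15470 / 365 = 42.4 yr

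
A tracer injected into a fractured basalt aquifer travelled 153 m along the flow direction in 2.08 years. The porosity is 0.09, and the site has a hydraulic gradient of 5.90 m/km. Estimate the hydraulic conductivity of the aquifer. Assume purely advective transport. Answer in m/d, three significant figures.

3.07 m/d

t = 2.08 years = 759.2 d
v = L / t = 153 / 759.2 = 0.2015 m/d
K = v · n / i = 0.2015 × 0.09 / 0.0059 = 3.07 m/d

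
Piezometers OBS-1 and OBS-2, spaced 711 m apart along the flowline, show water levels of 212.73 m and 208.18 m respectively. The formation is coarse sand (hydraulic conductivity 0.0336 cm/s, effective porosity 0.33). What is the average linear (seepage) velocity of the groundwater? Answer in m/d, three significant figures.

0.563 m/d

Hydraulic gradient i = (212.73 − 208.18) / 711 = 4.55 / 711 = 0.006399
K = 0.0336 cm/s × 864 = 29.03 m/d
Specific discharge q = 29.03 × 0.006399 = 0.1858 m/d
Average linear velocity = 0.1858 / 0.33 = 0.5630 m/d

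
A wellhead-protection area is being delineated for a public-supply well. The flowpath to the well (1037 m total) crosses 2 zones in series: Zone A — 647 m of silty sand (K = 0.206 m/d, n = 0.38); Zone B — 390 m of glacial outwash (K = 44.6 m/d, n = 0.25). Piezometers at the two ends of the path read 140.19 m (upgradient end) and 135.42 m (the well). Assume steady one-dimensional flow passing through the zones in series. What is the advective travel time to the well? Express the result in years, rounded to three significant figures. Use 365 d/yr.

621 years

Total head drop ΔH = 140.19 − 135.42 = 4.77 m
Continuity: the same q passes through each zone, so ΔH = q·Σ(L_j/K_j) — the zones act as resistances in series.
Σ(L/K) = 647/0.206 + 390/44.6 = 3141 + 8.744 = 3150 d
q = ΔH / Σ(L/K) = 4.77 / 3150 = 0.001515 m/d (same in every zone)
Zone A: v = q/n = 0.001515/0.38 = 0.003986 m/d → t_A = 647/0.003986 = 162300 d
Zone B: v = q/n = 0.001515/0.25 = 0.006058 m/d → t_B = 390/0.006058 = 64380 d
Total t = 162300 + 64380 = 226700 d
   = 226700 / 365 = 621 yr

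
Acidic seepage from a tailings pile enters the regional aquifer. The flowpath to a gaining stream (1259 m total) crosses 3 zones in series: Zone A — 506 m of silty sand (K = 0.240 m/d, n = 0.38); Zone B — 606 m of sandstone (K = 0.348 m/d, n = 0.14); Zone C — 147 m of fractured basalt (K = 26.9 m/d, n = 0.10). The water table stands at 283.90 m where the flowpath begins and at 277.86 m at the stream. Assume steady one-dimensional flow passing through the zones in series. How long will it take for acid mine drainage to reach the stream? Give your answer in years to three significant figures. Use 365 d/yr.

510 years

Total head drop ΔH = 283.90 − 277.86 = 6.04 m
Continuity: the same q passes through each zone, so ΔH = q·Σ(L_j/K_j) — the zones act as resistances in series.
Σ(L/K) = 506/0.240 + 606/0.348 + 147/26.9 = 2108 + 1741 + 5.465 = 3855 d
q = ΔH / Σ(L/K) = 6.04 / 3855 = 0.001567 m/d (same in every zone)
Zone A: v = q/n = 0.001567/0.38 = 0.004123 m/d → t_A = 506/0.004123 = 122700 d
Zone B: v = q/n = 0.001567/0.14 = 0.01119 m/d → t_B = 606/0.01119 = 54150 d
Zone C: v = q/n = 0.001567/0.10 = 0.01567 m/d → t_C = 147/0.01567 = 9383 d
Total t = 122700 + 54150 + 9383 = 186300 d
   = 186300 / 365 = 510 yr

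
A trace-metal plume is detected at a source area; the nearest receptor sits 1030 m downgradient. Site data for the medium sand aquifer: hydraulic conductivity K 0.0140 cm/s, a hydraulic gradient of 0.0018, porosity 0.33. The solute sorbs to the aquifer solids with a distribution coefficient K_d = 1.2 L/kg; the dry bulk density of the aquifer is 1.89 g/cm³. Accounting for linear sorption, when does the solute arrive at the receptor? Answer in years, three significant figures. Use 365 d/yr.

337 years

K = 0.0140 cm/s × 864 = 12.10 m/d
Specific discharge q = 12.10 × 0.0018 = 0.02177 m/d
v_s = q/n_e = 0.02177/0.33 = 0.06598 m/d
Retardation R = 1 + ρ_b·K_d/n = 1 + 1.89×1.2/0.33 = 7.873
Contaminant velocity v_c = v/R = 0.06598/7.873 = 0.008381 m/d
t = L/v_c = 1030/0.008381 = 122900 d
   = 122900/365 = 337 yr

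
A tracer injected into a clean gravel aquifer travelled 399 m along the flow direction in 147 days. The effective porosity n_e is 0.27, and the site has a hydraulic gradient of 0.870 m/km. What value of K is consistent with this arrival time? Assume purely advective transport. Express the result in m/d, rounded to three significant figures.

v = L / t = 399 / 147 = 2.714 m/d
K = v · n / i = 2.714 × 0.27 / 8.7e-4 = 842 m/d

842 m/d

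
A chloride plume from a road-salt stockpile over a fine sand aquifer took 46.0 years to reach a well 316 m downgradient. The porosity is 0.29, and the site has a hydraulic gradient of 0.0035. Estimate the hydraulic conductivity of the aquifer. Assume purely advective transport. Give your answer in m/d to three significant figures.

t = 46.0 years = 16790 d
v = L / t = 316 / 16790 = 0.01882 m/d
K = v · n / i = 0.01882 × 0.29 / 0.0035 = 1.56 m/d

1.56 m/d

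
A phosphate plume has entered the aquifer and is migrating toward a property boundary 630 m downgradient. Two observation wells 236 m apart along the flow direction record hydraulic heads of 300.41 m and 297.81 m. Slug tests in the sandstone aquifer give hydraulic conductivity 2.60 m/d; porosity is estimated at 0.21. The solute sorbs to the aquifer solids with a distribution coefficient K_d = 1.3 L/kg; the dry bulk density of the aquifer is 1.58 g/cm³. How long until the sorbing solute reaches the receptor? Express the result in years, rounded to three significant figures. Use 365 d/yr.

136 years

Hydraulic gradient i = (300.41 − 297.81) / 236 = 2.60 / 236 = 0.01102
Specific discharge q = 2.60 × 0.01102 = 0.02864 m/d
Average linear velocity = 0.02864 / 0.21 = 0.1364 m/d
Retardation R = 1 + ρ_b·K_d/n = 1 + 1.58×1.3/0.21 = 10.78
Contaminant velocity v_c = v/R = 0.1364/10.78 = 0.01265 m/d
t = L/v_c = 630/0.01265 = 49790 d
   = 49790/365 = 136 yr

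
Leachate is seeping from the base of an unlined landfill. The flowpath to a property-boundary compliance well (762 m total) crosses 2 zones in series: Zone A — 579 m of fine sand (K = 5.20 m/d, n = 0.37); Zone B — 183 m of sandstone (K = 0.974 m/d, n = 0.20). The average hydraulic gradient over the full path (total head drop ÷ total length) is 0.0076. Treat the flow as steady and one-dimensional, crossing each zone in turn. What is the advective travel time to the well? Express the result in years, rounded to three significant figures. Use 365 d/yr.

35.5 years

Continuity: the same q passes through each zone, so ΔH = q·Σ(L_j/K_j) — the zones act as resistances in series.
Σ(L/K) = 579/5.20 + 183/0.974 = 111.3 + 187.9 = 299.2 d
K_eq = L_total / Σ(L/K) = 762 / 299.2 = 2.547 m/d
q = K_eq · i = 2.547 × 0.0076 = 0.01935 m/d (same in every zone)
Zone A: v = q/n = 0.01935/0.37 = 0.05231 m/d → t_A = 579/0.05231 = 11070 d
Zone B: v = q/n = 0.01935/0.20 = 0.09677 m/d → t_B = 183/0.09677 = 1891 d
Total t = 11070 + 1891 = 12960 d
   = 12960 / 365 = 35.5 yr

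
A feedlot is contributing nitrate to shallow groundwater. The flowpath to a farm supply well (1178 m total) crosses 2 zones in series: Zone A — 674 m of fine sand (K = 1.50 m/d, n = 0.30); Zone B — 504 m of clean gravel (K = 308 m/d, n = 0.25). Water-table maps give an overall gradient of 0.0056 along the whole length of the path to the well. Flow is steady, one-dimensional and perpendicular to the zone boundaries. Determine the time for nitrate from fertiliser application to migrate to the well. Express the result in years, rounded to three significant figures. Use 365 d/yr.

For zones in series the flux q is common to all zones; the equivalent conductivity is the harmonic (thickness-weighted) mean, K_eq = L_total / Σ(L_j/K_j).
Σ(L/K) = 674/1.50 + 504/308 = 449.3 + 1.636 = 451.0 d
K_eq = L_total / Σ(L/K) = 1178 / 451.0 = 2.612 m/d
q = K_eq · i = 2.612 × 0.0056 = 0.01463 m/d (same in every zone)
Zone A: v = q/n = 0.01463/0.30 = 0.04876 m/d → t_A = 674/0.04876 = 13820 d
Zone B: v = q/n = 0.01463/0.25 = 0.05851 m/d → t_B = 504/0.05851 = 8614 d
Total t = 13820 + 8614 = 22440 d
   = 22440 / 365 = 61.5 yr

61.5 years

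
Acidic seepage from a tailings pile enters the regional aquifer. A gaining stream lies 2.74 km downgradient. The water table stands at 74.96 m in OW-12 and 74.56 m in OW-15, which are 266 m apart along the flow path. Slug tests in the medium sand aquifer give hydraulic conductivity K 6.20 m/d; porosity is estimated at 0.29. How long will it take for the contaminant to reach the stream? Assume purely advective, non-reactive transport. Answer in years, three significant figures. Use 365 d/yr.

Hydraulic gradient i = (74.96 − 74.56) / 266 = 0.40 / 266 = 0.001504
Specific discharge q = 6.20 × 0.001504 = 0.009323 m/d
Seepage velocity v = q / n = 0.009323 / 0.29 = 0.03215 m/d
L = 2.74 km = 2740 m
t = L / v = 2740 / 0.03215 = 85230 d
   = 85230 / 365 = 233 yr

233 years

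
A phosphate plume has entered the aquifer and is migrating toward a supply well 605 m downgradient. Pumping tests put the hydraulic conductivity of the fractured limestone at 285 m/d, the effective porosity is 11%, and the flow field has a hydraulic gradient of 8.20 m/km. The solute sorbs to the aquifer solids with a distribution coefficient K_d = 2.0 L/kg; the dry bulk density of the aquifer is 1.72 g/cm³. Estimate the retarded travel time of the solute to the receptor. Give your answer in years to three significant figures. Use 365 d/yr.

2.52 years

Specific discharge q = 285 × 0.0082 = 2.337 m/d
Average linear velocity = 2.337 / 0.11 = 21.25 m/d
Retardation R = 1 + ρ_b·K_d/n = 1 + 1.72×2.0/0.11 = 32.27
Contaminant velocity v_c = v/R = 21.25/32.27 = 0.6583 m/d
t = L/v_c = 605/0.6583 = 919.0 d
   = 919.0/365 = 2.52 yr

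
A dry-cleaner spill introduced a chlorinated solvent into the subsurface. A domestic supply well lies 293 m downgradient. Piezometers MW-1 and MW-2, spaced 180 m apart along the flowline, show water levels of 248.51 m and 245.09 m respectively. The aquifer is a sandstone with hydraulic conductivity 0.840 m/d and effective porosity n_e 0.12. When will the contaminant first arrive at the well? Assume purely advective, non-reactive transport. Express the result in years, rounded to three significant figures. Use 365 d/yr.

Hydraulic gradient i = (248.51 − 245.09) / 180 = 3.42 / 180 = 0.01900
Darcy flux q = K·i = 0.840 × 0.01900 = 0.01596 m/d
Seepage velocity v = q / n = 0.01596 / 0.12 = 0.1330 m/d
t = L / v = 293 / 0.1330 = 2203 d
   = 2203 / 365 = 6.04 yr

6.04 years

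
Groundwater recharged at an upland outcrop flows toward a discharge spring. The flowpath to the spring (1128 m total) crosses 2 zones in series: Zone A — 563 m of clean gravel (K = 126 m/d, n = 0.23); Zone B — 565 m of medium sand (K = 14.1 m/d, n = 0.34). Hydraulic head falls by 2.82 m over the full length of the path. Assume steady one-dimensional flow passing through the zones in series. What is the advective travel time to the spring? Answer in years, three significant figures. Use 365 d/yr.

Steady 1-D flow in series ⇒ the Darcy flux q is identical in every zone and the zone head losses add (resistances L/K in series).
Σ(L/K) = 563/126 + 565/14.1 = 4.468 + 40.07 = 44.54 d
q = ΔH / Σ(L/K) = 2.82 / 44.54 = 0.06332 m/d (same in every zone)
Zone A: v = q/n = 0.06332/0.23 = 0.2753 m/d → t_A = 563/0.2753 = 2045 d
Zone B: v = q/n = 0.06332/0.34 = 0.1862 m/d → t_B = 565/0.1862 = 3034 d
Total t = 2045 + 3034 = 5079 d
   = 5079 / 365 = 13.9 yr

13.9 years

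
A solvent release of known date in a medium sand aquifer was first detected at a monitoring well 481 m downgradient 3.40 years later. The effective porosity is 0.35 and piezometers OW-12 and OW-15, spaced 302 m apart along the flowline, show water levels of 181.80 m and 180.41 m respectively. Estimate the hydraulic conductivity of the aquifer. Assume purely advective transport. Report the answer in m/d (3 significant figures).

Hydraulic gradient i = (181.80 − 180.41) / 302 = 1.39 / 302 = 0.004603
t = 3.40 years = 1241 d
v = L / t = 481 / 1241 = 0.3876 m/d
K = v · n / i = 0.3876 × 0.35 / 0.004603 = 29.5 m/d

29.5 m/d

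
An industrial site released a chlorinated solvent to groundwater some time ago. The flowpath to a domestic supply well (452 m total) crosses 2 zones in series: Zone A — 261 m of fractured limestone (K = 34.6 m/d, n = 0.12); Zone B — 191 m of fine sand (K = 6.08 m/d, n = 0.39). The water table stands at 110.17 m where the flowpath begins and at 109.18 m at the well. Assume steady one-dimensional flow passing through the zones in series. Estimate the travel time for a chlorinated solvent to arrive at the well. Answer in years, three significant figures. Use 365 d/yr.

Total head drop ΔH = 110.17 − 109.18 = 0.99 m
Steady 1-D flow in series ⇒ the Darcy flux q is identical in every zone and the zone head losses add (resistances L/K in series).
Σ(L/K) = 261/34.6 + 191/6.08 = 7.543 + 31.41 = 38.96 d
q = ΔH / Σ(L/K) = 0.99 / 38.96 = 0.02541 m/d (same in every zone)
Zone A: v = q/n = 0.02541/0.12 = 0.2118 m/d → t_A = 261/0.2118 = 1232 d
Zone B: v = q/n = 0.02541/0.39 = 0.06516 m/d → t_B = 191/0.06516 = 2931 d
Total t = 1232 + 2931 = 4164 d
   = 4164 / 365 = 11.4 yr

11.4 years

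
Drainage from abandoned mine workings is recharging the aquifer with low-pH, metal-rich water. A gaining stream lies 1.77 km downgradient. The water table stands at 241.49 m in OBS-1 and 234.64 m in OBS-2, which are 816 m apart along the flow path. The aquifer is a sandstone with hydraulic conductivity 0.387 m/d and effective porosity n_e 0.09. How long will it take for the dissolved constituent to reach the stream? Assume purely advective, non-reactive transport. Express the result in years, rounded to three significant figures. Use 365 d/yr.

134 years

Hydraulic gradient i = (241.49 − 234.64) / 816 = 6.85 / 816 = 0.008395
Darcy flux q = K·i = 0.387 × 0.008395 = 0.003249 m/d
Seepage velocity v = q / n = 0.003249 / 0.09 = 0.03610 m/d
L = 1.77 km = 1770 m
t = L / v = 1770 / 0.03610 = 49030 d
   = 49030 / 365 = 134 yr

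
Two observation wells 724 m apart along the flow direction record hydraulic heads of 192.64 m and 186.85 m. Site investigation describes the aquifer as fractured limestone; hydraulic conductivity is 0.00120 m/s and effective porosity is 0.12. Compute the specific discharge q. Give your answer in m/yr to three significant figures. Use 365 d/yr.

Hydraulic gradient i = (192.64 − 186.85) / 724 = 5.79 / 724 = 0.007997
K = 0.00120 m/s × 86400 s/d = 103.7 m/d
Darcy flux q = K·i = 103.7 × 0.007997 = 0.8292 m/d
   = 0.8292 × 365 = 303 m/yr

303 m/yr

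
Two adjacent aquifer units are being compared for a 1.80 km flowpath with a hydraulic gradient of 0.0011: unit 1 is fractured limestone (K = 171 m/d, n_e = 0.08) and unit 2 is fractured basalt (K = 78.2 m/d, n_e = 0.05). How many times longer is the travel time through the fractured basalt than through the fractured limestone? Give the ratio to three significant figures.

Unit 1 (fractured limestone): v = 171×0.0011/0.08 = 2.351 m/d, t = 1800/2.351 = 765.6 d
Unit 2 (fractured basalt): v = 78.2×0.0011/0.05 = 1.720 m/d, t = 1800/1.720 = 1046 d
t(fractured basalt) / t(fractured limestone) = 1046/765.6 = 1.37

1.37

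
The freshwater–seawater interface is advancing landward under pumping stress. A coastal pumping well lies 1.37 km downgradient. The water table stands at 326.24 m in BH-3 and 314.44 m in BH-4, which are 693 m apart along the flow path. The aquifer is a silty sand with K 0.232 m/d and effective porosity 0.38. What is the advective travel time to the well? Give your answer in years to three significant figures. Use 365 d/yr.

361 years

Hydraulic gradient i = (326.24 − 314.44) / 693 = 11.80 / 693 = 0.01703
q = Ki = 0.232 × 0.01703 = 0.003950 m/d
v_s = q/n_e = 0.003950/0.38 = 0.01040 m/d
L = 1.37 km = 1370 m
t = L / v = 1370 / 0.01040 = 131800 d
   = 131800 / 365 = 361 yr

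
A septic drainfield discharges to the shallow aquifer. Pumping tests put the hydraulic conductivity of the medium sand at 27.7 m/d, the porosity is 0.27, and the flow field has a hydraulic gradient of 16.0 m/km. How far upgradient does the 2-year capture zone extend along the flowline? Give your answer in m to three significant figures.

1200 m

Darcy flux q = K·i = 27.7 × 0.016 = 0.4432 m/d
v = Ki/n = 27.7·0.016/0.27 = 1.641 m/d
T = 2 yr × 365 = 730 d
L = v × T = 1.641 × 730 = 1198 m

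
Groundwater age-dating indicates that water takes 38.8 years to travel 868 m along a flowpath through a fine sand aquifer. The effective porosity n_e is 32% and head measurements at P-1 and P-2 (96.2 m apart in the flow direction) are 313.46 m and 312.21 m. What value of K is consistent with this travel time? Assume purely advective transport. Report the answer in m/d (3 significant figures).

1.51 m/d

Hydraulic gradient i = (313.46 − 312.21) / 96.2 = 1.25 / 96.2 = 0.01299
t = 38.8 years = 14160 d
v = L / t = 868 / 14160 = 0.06129 m/d
K = v · n / i = 0.06129 × 0.32 / 0.01299 = 1.51 m/d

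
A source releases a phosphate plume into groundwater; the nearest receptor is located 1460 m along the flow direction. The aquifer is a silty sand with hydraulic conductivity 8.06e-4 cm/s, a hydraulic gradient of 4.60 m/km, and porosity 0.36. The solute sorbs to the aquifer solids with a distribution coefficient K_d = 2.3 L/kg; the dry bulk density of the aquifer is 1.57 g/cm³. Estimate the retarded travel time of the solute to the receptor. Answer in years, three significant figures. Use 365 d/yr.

4960 years

K = 8.06e-4 cm/s × 864 = 0.6964 m/d
Darcy flux q = K·i = 0.6964 × 0.0046 = 0.003203 m/d
v_s = q/n_e = 0.003203/0.36 = 0.008898 m/d
Retardation R = 1 + ρ_b·K_d/n = 1 + 1.57×2.3/0.36 = 11.03
Contaminant velocity v_c = v/R = 0.008898/11.03 = 8.067e-4 m/d
t = L/v_c = 1460/8.067e-4 = 1.810e6 d
   = 1.810e6/365 = 4960 yr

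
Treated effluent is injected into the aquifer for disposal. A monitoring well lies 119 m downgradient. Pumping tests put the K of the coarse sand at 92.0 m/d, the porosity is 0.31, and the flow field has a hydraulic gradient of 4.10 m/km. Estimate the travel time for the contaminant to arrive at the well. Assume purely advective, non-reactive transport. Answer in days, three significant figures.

q = Ki = 92.0 × 0.0041 = 0.3772 m/d
Seepage velocity v = q / n = 0.3772 / 0.31 = 1.217 m/d
t = L / v = 119 / 1.217 = 97.80 d

97.8 days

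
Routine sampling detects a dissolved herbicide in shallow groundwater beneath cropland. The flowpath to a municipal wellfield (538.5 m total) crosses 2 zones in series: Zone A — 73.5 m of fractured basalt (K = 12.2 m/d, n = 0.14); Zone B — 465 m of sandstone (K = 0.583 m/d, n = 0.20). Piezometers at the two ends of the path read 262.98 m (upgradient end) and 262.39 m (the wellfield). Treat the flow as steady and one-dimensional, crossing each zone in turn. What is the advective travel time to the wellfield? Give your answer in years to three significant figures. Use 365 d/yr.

385 years

Total head drop ΔH = 262.98 − 262.39 = 0.59 m
Continuity: the same q passes through each zone, so ΔH = q·Σ(L_j/K_j) — the zones act as resistances in series.
Σ(L/K) = 73.5/12.2 + 465/0.583 = 6.025 + 797.6 = 803.6 d
q = ΔH / Σ(L/K) = 0.59 / 803.6 = 7.342e-4 m/d (same in every zone)
Zone A: v = q/n = 7.342e-4/0.14 = 0.005244 m/d → t_A = 73.5/0.005244 = 14020 d
Zone B: v = q/n = 7.342e-4/0.20 = 0.003671 m/d → t_B = 465/0.003671 = 126700 d
Total t = 14020 + 126700 = 140700 d
   = 140700 / 365 = 385 yr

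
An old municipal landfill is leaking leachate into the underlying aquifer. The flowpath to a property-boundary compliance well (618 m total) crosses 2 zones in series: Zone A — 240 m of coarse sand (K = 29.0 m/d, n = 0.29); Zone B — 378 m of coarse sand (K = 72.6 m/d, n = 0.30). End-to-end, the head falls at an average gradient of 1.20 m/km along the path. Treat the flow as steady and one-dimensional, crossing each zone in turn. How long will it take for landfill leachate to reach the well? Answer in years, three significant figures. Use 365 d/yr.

9.12 years

Continuity: the same q passes through each zone, so ΔH = q·Σ(L_j/K_j) — the zones act as resistances in series.
Σ(L/K) = 240/29.0 + 378/72.6 = 8.276 + 5.207 = 13.48 d
K_eq = L_total / Σ(L/K) = 618 / 13.48 = 45.84 m/d
q = K_eq · i = 45.84 × 0.0012 = 0.05500 m/d (same in every zone)
Zone A: v = q/n = 0.05500/0.29 = 0.1897 m/d → t_A = 240/0.1897 = 1265 d
Zone B: v = q/n = 0.05500/0.30 = 0.1833 m/d → t_B = 378/0.1833 = 2062 d
Total t = 1265 + 2062 = 3327 d
   = 3327 / 365 = 9.12 yr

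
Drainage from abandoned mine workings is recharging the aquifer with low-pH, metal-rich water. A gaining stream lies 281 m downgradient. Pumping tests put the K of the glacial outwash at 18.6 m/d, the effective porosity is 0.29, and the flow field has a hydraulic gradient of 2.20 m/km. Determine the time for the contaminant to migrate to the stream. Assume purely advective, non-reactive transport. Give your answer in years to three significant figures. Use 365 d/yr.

q = Ki = 18.6 × 0.0022 = 0.04092 m/d
Average linear velocity = 0.04092 / 0.29 = 0.1411 m/d
t = L / v = 281 / 0.1411 = 1991 d
   = 1991 / 365 = 5.46 yr

5.46 years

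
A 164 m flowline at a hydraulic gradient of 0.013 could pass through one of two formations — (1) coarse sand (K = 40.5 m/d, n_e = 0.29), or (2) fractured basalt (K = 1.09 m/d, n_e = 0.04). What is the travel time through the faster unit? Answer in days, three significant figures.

90.3 days

Unit 1 (coarse sand): v = 40.5×0.013/0.29 = 1.816 m/d, t = 164/1.816 = 90.33 d
Unit 2 (fractured basalt): v = 1.09×0.013/0.04 = 0.3543 m/d, t = 164/0.3543 = 462.9 d
Faster unit: t = 90.3 d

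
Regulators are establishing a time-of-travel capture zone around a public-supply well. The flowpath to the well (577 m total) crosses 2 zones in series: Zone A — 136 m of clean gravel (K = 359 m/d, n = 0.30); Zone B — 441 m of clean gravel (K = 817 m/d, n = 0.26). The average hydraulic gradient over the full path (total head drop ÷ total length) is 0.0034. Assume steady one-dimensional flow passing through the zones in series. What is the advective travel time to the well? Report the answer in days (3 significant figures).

Continuity: the same q passes through each zone, so ΔH = q·Σ(L_j/K_j) — the zones act as resistances in series.
Σ(L/K) = 136/359 + 441/817 = 0.3788 + 0.5398 = 0.9186 d
K_eq = L_total / Σ(L/K) = 577 / 0.9186 = 628.1 m/d
q = K_eq · i = 628.1 × 0.0034 = 2.136 m/d (same in every zone)
Zone A: v = q/n = 2.136/0.30 = 7.119 m/d → t_A = 136/7.119 = 19.10 d
Zone B: v = q/n = 2.136/0.26 = 8.214 m/d → t_B = 441/8.214 = 53.69 d
Total t = 19.10 + 53.69 = 72.79 d

72.8 days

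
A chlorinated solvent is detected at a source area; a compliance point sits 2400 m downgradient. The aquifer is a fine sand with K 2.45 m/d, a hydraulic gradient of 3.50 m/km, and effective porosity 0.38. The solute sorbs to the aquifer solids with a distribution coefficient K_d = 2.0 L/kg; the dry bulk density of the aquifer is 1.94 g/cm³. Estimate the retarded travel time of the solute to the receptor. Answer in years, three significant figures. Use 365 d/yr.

3270 years

q = Ki = 2.45 × 0.0035 = 0.008575 m/d
v = Ki/n = 2.45·0.0035/0.38 = 0.02257 m/d
Retardation R = 1 + ρ_b·K_d/n = 1 + 1.94×2.0/0.38 = 11.21
Contaminant velocity v_c = v/R = 0.02257/11.21 = 0.002013 m/d
t = L/v_c = 2400/0.002013 = 1.192e6 d
   = 1.192e6/365 = 3270 yr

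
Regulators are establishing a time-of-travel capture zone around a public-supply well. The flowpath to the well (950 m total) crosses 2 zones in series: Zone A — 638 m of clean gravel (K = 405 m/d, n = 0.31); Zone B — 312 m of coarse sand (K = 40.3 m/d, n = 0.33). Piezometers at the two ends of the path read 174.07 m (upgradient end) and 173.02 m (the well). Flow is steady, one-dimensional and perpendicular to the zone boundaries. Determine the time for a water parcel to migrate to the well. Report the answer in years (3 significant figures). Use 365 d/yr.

Total head drop ΔH = 174.07 − 173.02 = 1.05 m
Steady 1-D flow in series ⇒ the Darcy flux q is identical in every zone and the zone head losses add (resistances L/K in series).
Σ(L/K) = 638/405 + 312/40.3 = 1.575 + 7.742 = 9.317 d
q = ΔH / Σ(L/K) = 1.05 / 9.317 = 0.1127 m/d (same in every zone)
Zone A: v = q/n = 0.1127/0.31 = 0.3635 m/d → t_A = 638/0.3635 = 1755 d
Zone B: v = q/n = 0.1127/0.33 = 0.3415 m/d → t_B = 312/0.3415 = 913.6 d
Total t = 1755 + 913.6 = 2669 d
   = 2669 / 365 = 7.31 yr

7.31 years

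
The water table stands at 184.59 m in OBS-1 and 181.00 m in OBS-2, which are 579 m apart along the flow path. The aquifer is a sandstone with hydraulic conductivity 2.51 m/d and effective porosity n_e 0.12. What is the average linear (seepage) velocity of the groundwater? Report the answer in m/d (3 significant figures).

Hydraulic gradient i = (184.59 − 181.00) / 579 = 3.59 / 579 = 0.006200
Darcy flux q = K·i = 2.51 × 0.006200 = 0.01556 m/d
v_s = q/n_e = 0.01556/0.12 = 0.1297 m/d

0.130 m/d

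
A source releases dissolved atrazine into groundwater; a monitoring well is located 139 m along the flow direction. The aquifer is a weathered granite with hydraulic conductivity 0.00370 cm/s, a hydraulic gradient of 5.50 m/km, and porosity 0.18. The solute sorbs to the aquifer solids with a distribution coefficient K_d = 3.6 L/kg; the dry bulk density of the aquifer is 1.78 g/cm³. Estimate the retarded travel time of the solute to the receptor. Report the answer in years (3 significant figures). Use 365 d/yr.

143 years

K = 0.00370 cm/s × 864 = 3.197 m/d
q = Ki = 3.197 × 0.0055 = 0.01758 m/d
v = Ki/n = 3.197·0.0055/0.18 = 0.09768 m/d
Retardation R = 1 + ρ_b·K_d/n = 1 + 1.78×3.6/0.18 = 36.60
Contaminant velocity v_c = v/R = 0.09768/36.60 = 0.002669 m/d
t = L/v_c = 139/0.002669 = 52080 d
   = 52080/365 = 143 yr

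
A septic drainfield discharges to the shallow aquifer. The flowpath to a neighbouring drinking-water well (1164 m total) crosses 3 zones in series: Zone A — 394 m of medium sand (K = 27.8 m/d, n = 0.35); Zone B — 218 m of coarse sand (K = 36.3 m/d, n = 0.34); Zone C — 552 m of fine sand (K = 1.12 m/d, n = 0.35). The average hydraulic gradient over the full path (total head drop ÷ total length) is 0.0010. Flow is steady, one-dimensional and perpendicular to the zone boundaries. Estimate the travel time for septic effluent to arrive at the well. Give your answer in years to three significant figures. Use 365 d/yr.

For zones in series the flux q is common to all zones; the equivalent conductivity is the harmonic (thickness-weighted) mean, K_eq = L_total / Σ(L_j/K_j).
Σ(L/K) = 394/27.8 + 218/36.3 + 552/1.12 = 14.17 + 6.006 + 492.9 = 513.0 d
K_eq = L_total / Σ(L/K) = 1164 / 513.0 = 2.269 m/d
q = K_eq · i = 2.269 × 0.0010 = 0.002269 m/d (same in every zone)
Zone A: v = q/n = 0.002269/0.35 = 0.006482 m/d → t_A = 394/0.006482 = 60780 d
Zone B: v = q/n = 0.002269/0.34 = 0.006673 m/d → t_B = 218/0.006673 = 32670 d
Zone C: v = q/n = 0.002269/0.35 = 0.006482 m/d → t_C = 552/0.006482 = 85150 d
Total t = 60780 + 32670 + 85150 = 178600 d
   = 178600 / 365 = 489 yr

489 years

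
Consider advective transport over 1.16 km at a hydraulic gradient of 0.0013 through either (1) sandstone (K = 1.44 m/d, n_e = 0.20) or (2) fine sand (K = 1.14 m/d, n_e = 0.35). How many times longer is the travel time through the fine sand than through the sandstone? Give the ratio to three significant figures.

2.21

Unit 1 (sandstone): v = 1.44×0.0013/0.20 = 0.009360 m/d, t = 1160/0.009360 = 123900 d
Unit 2 (fine sand): v = 1.14×0.0013/0.35 = 0.004234 m/d, t = 1160/0.004234 = 274000 d
t(fine sand) / t(sandstone) = 274000/123900 = 2.21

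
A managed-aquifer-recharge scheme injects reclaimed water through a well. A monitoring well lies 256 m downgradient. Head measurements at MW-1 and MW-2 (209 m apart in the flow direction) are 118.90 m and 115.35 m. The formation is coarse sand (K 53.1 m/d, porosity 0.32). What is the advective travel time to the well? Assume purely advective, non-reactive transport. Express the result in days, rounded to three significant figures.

Hydraulic gradient i = (118.90 − 115.35) / 209 = 3.55 / 209 = 0.01699
Specific discharge q = 53.1 × 0.01699 = 0.9019 m/d
v = Ki/n = 53.1·0.01699/0.32 = 2.819 m/d
t = L / v = 256 / 2.819 = 90.83 d

90.8 days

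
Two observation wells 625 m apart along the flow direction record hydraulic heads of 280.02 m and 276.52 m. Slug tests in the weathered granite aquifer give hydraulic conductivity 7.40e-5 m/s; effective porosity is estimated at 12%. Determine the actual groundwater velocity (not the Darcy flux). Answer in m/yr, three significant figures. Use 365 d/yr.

Hydraulic gradient i = (280.02 − 276.52) / 625 = 3.50 / 625 = 0.005600
K = 7.40e-5 m/s × 86400 s/d = 6.394 m/d
Specific discharge q = 6.394 × 0.005600 = 0.03580 m/d
Seepage velocity v = q / n = 0.03580 / 0.12 = 0.2984 m/d
   = 0.2984 × 365 = 109 m/yr

109 m/yr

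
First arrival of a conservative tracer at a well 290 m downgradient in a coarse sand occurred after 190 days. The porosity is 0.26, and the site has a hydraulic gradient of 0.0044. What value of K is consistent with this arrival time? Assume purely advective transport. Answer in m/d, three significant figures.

90.2 m/d

v = L / t = 290 / 190 = 1.526 m/d
K = v · n / i = 1.526 × 0.26 / 0.0044 = 90.2 m/d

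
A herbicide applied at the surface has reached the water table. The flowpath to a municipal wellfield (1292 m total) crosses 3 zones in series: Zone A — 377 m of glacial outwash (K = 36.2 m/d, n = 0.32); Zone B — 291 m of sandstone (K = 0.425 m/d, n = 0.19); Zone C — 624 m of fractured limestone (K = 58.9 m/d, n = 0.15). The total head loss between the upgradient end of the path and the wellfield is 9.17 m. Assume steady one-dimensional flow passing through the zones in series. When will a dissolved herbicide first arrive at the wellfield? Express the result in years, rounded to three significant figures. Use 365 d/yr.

56.8 years

Steady 1-D flow in series ⇒ the Darcy flux q is identical in every zone and the zone head losses add (resistances L/K in series).
Σ(L/K) = 377/36.2 + 291/0.425 + 624/58.9 = 10.41 + 684.7 + 10.59 = 705.7 d
q = ΔH / Σ(L/K) = 9.17 / 705.7 = 0.01299 m/d (same in every zone)
Zone A: v = q/n = 0.01299/0.32 = 0.04061 m/d → t_A = 377/0.04061 = 9284 d
Zone B: v = q/n = 0.01299/0.19 = 0.06839 m/d → t_B = 291/0.06839 = 4255 d
Zone C: v = q/n = 0.01299/0.15 = 0.08663 m/d → t_C = 624/0.08663 = 7203 d
Total t = 9284 + 4255 + 7203 = 20740 d
   = 20740 / 365 = 56.8 yr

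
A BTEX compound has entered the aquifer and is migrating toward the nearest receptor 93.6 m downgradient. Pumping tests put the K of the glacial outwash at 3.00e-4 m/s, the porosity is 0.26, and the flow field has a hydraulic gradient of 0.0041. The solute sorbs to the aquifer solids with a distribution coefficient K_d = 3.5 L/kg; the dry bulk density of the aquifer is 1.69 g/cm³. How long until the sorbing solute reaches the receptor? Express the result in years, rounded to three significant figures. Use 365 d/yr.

14.9 years

K = 3.00e-4 m/s × 86400 s/d = 25.92 m/d
q = Ki = 25.92 × 0.0041 = 0.1063 m/d
Seepage velocity v = q / n = 0.1063 / 0.26 = 0.4087 m/d
Retardation R = 1 + ρ_b·K_d/n = 1 + 1.69×3.5/0.26 = 23.75
Contaminant velocity v_c = v/R = 0.4087/23.75 = 0.01721 m/d
t = L/v_c = 93.6/0.01721 = 5439 d
   = 5439/365 = 14.9 yr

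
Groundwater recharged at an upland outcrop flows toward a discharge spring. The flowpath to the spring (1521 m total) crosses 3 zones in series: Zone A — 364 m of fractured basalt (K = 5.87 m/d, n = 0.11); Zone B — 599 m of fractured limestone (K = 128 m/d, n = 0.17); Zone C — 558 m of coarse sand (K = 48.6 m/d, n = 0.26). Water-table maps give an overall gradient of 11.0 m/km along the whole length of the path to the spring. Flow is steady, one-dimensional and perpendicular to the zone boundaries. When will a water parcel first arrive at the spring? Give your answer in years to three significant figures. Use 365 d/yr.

3.67 years

Continuity: the same q passes through each zone, so ΔH = q·Σ(L_j/K_j) — the zones act as resistances in series.
Σ(L/K) = 364/5.87 + 599/128 + 558/48.6 = 62.01 + 4.680 + 11.48 = 78.17 d
K_eq = L_total / Σ(L/K) = 1521 / 78.17 = 19.46 m/d
q = K_eq · i = 19.46 × 0.011 = 0.2140 m/d (same in every zone)
Zone A: v = q/n = 0.2140/0.11 = 1.946 m/d → t_A = 364/1.946 = 187.1 d
Zone B: v = q/n = 0.2140/0.17 = 1.259 m/d → t_B = 599/1.259 = 475.8 d
Zone C: v = q/n = 0.2140/0.26 = 0.8232 m/d → t_C = 558/0.8232 = 677.8 d
Total t = 187.1 + 475.8 + 677.8 = 1341 d
   = 1341 / 365 = 3.67 yr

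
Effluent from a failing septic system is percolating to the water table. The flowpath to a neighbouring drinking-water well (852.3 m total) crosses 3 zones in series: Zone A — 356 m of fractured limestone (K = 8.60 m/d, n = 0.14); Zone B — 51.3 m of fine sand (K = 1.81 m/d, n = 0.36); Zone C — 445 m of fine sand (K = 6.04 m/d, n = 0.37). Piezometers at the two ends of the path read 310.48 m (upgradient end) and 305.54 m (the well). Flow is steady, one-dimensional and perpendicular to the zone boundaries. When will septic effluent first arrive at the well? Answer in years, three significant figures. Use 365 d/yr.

18.5 years

Total head drop ΔH = 310.48 − 305.54 = 4.94 m
Steady 1-D flow in series ⇒ the Darcy flux q is identical in every zone and the zone head losses add (resistances L/K in series).
Σ(L/K) = 356/8.60 + 51.3/1.81 + 445/6.04 = 41.40 + 28.34 + 73.68 = 143.4 d
q = ΔH / Σ(L/K) = 4.94 / 143.4 = 0.03445 m/d (same in every zone)
Zone A: v = q/n = 0.03445/0.14 = 0.2460 m/d → t_A = 356/0.2460 = 1447 d
Zone B: v = q/n = 0.03445/0.36 = 0.09568 m/d → t_B = 51.3/0.09568 = 536.1 d
Zone C: v = q/n = 0.03445/0.37 = 0.09310 m/d → t_C = 445/0.09310 = 4780 d
Total t = 1447 + 536.1 + 4780 = 6763 d
   = 6763 / 365 = 18.5 yr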